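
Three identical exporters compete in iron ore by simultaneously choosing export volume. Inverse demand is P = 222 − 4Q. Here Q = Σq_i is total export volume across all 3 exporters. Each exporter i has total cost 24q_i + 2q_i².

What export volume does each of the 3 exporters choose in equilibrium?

A representative exporter's profit is π_i = q_i(222 − 4Q) − 24q_i − 2q_i², with Q = q_i + Σ_{j≠i} q_j.
First-order condition: 198 − 12q_i − 4Σ_{j≠i} q_j = 0.
With identical exporters, set every q_j = q: then 198 − 12q − 8q = 0, i.e. q = 198/20 = 9.9.

9.9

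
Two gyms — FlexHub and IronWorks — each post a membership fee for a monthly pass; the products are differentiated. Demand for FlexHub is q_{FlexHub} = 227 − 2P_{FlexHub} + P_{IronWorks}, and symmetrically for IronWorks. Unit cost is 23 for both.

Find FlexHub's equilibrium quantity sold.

136

FlexHub's profit: π = (P_{FlexHub} − 23)(227 − 2P_{FlexHub} + P_{IronWorks}).
∂π/∂P_{FlexHub} = 273 − 4P_{FlexHub} + P_{IronWorks} = 0 ⇒ P_{FlexHub} = 68.25 + 0.25P_{IronWorks}.
Setting P_{FlexHub} = P_{IronWorks} in the reaction function: P_{FlexHub} = 68.25 + 0.25P_{FlexHub}, so P_{FlexHub} = 68.25 / 0.75 = 91.
q_{FlexHub} = 227 − 2·91 + 91 = 136.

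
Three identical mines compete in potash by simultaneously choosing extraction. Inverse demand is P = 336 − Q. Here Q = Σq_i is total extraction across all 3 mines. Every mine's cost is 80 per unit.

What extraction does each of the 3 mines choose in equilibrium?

64

A representative mine's profit is π_i = q_i(336 − Q) − 80q_i, with Q = q_i + Σ_{j≠i} q_j.
First-order condition: 256 − 2q_i − Σ_{j≠i} q_j = 0.
With identical mines, set every q_j = q: then 256 − 2q − 2q = 0, i.e. q = 256/4 = 64.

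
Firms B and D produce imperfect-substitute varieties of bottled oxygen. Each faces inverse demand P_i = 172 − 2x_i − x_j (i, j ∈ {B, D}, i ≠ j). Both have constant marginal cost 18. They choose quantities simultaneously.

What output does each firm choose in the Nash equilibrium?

Firm B's profit: π = x_B(172 − 2x_B − x_D) − 18x_B.
∂π/∂x_B = 154 − 4x_B − x_D = 0 ⇒ x_B = 38.5 − 0.25x_D.
Setting x_B = x_D in the reaction function: x_B = 38.5 − 0.25x_B, so x_B = 38.5 / 1.25 = 30.8.

30.8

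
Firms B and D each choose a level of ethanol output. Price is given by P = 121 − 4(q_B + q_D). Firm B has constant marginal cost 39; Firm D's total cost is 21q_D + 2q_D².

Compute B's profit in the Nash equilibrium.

213.16

Firm B's profit: π = q_B(121 − 4(q_B + q_D)) − 39q_B.
∂π/∂q_B = 82 − 8q_B − 4q_D = 0, so q_B = 10.25 − 0.5q_D.
For D: ∂π/∂q_D = 100 − 12q_D − 4q_B = 0 ⇒ q_D = 25/3 − (1/3)q_B.
Solving the two reaction functions simultaneously: (1 − (−0.5)(−1/3))q_B = 10.25 − 0.5·(25/3), so (5/6)q_B = 73/12 and q_B = 7.3.
Then q_D = 25/3 − (1/3)·7.3 = 5.9.
Price P = 121 − 4·13.2 = 68.2.
B's profit: (68.2 − 39)·7.3 = 213.16.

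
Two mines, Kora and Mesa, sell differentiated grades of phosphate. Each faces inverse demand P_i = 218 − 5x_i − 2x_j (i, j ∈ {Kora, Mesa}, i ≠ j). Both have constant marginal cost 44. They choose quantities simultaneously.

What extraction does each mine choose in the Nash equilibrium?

14.5

Mine Kora's profit: π = x_{Kora}(218 − 5x_{Kora} − 2x_{Mesa}) − 44x_{Kora}.
∂π/∂x_{Kora} = 174 − 10x_{Kora} − 2x_{Mesa} = 0 ⇒ x_{Kora} = 17.4 − 0.2x_{Mesa}.
Setting x_{Kora} = x_{Mesa} in the reaction function: x_{Kora} = 17.4 − 0.2x_{Kora}, so x_{Kora} = 17.4 / 1.2 = 14.5.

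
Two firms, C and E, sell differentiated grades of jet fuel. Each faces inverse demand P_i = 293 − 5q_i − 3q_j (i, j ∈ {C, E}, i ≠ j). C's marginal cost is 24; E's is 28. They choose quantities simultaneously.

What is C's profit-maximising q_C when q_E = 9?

24.2

Firm C's profit: π = q_C(293 − 5q_C − 3q_E) − 24q_C.
∂π/∂q_C = 269 − 10q_C − 3q_E = 0 ⇒ q_C = 26.9 − 0.3q_E.
At q_E = 9: q_C = 26.9 − 0.3·9 = 24.2.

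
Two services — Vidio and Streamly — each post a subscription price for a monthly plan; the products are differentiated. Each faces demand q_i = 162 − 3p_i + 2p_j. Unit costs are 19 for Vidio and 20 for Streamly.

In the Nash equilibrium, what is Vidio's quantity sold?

107.8125

Vidio's profit: π = (p_{Vidio} − 19)(162 − 3p_{Vidio} + 2p_{Streamly}).
∂π/∂p_{Vidio} = 219 − 6p_{Vidio} + 2p_{Streamly} = 0 ⇒ p_{Vidio} = 36.5 + (1/3)p_{Streamly}.
Similarly p_{Streamly} = 37 + (1/3)p_{Vidio}.
Plugging p_{Streamly} into Vidio's best response: p_{Vidio} = 36.5 + (1/3)(37 + (1/3)p_{Vidio}) ⇒ (8/9)p_{Vidio} = 293/6, so p_{Vidio} = 54.9375.
Then p_{Streamly} = 37 + (1/3)·54.9375 = 55.3125.
q_{Vidio} = 162 − 3·54.9375 + 2·55.3125 = 107.8125.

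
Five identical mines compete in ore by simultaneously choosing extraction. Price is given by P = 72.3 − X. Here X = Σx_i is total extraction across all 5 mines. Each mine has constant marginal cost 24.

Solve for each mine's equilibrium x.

8.05

A representative mine's profit is π_i = x_i(72.3 − X) − 24x_i, with X = x_i + Σ_{j≠i} x_j.
First-order condition: 48.3 − 2x_i − Σ_{j≠i} x_j = 0.
In a symmetric equilibrium every mine chooses the same x, so Σ_{j≠i} x_j = 4x. The condition becomes 48.3 − 6x = 0, giving x = 48.3/6 = 8.05.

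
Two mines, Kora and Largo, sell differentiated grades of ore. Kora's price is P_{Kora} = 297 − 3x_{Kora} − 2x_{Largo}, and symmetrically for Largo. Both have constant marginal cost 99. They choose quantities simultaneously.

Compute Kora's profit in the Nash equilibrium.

1837.6875

Mine Kora's profit: π = x_{Kora}(297 − 3x_{Kora} − 2x_{Largo}) − 99x_{Kora}.
∂π/∂x_{Kora} = 198 − 6x_{Kora} − 2x_{Largo} = 0 ⇒ x_{Kora} = 33 − (1/3)x_{Largo}.
By symmetry x_{Largo} = x_{Kora}; substituting into the reaction function, (4/3)x_{Kora} = 33 and x_{Kora} = 24.75.
P_{Kora} = 297 − 3·24.75 − 2·24.75 = 173.25.
Profit = (173.25 − 99)·24.75 = 1837.6875.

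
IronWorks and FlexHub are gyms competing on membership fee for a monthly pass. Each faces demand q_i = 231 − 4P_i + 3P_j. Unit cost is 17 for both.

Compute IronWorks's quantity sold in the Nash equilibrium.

IronWorks's profit: π = (P_{IronWorks} − 17)(231 − 4P_{IronWorks} + 3P_{FlexHub}).
∂π/∂P_{IronWorks} = 299 − 8P_{IronWorks} + 3P_{FlexHub} = 0 ⇒ P_{IronWorks} = 37.375 + 0.375P_{FlexHub}.
Setting P_{IronWorks} = P_{FlexHub} in the reaction function: P_{IronWorks} = 37.375 + 0.375P_{IronWorks}, so P_{IronWorks} = 37.375 / 0.625 = 59.8.
q_{IronWorks} = 231 − 4·59.8 + 3·59.8 = 171.2.

171.2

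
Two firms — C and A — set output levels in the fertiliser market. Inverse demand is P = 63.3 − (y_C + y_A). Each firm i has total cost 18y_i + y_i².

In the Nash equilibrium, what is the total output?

18.12

Firm C's profit: π = y_C(63.3 − (y_C + y_A)) − 18y_C − y_C².
∂π/∂y_C = 45.3 − 4y_C − y_A = 0, so y_C = 11.325 − 0.25y_A.
By symmetry y_A = y_C; substituting into the reaction function, 1.25y_C = 11.325 and y_C = 9.06.
Total output: 9.06 + 9.06 = 18.12.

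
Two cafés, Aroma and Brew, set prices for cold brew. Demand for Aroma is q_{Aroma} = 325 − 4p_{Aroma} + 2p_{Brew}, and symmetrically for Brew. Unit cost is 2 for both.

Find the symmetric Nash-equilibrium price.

Aroma's profit: π = (p_{Aroma} − 2)(325 − 4p_{Aroma} + 2p_{Brew}).
∂π/∂p_{Aroma} = 333 − 8p_{Aroma} + 2p_{Brew} = 0 ⇒ p_{Aroma} = 41.625 + 0.25p_{Brew}.
By symmetry p_{Brew} = p_{Aroma}; substituting into the reaction function, 0.75p_{Aroma} = 41.625 and p_{Aroma} = 55.5.

55.5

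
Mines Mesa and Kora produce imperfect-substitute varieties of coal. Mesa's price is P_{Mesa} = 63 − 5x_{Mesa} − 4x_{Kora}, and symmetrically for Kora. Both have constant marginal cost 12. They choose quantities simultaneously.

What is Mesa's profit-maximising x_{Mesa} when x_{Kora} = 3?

Mine Mesa's profit: π = x_{Mesa}(63 − 5x_{Mesa} − 4x_{Kora}) − 12x_{Mesa}.
∂π/∂x_{Mesa} = 51 − 10x_{Mesa} − 4x_{Kora} = 0 ⇒ x_{Mesa} = 5.1 − 0.4x_{Kora}.
At x_{Kora} = 3: x_{Mesa} = 5.1 − 0.4·3 = 3.9.

3.9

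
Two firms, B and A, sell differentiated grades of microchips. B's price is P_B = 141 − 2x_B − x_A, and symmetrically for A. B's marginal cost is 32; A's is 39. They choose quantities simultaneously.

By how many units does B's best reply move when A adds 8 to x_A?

Firm B's profit: π = x_B(141 − 2x_B − x_A) − 32x_B.
∂π/∂x_B = 109 − 4x_B − x_A = 0 ⇒ x_B = 27.25 − 0.25x_A.
The reaction-function slope is −0.25, so an 8-unit rise in x_A moves x_B by −0.25 × 8 = −2. B's best response falls — the actions are strategic substitutes.

-2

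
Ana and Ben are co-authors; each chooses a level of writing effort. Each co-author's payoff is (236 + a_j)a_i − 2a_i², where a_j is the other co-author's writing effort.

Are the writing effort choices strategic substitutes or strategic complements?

Ana's payoff is (236 + a_B)a_A − 2a_A².
∂π/∂a_A = 236 + a_B − 4a_A = 0, so a_A = 59 + 0.25a_B.
The best-response slope da_A/da_B = 0.25 > 0: the reaction function is upward-sloping, so the choices are strategic complements.

strategic complements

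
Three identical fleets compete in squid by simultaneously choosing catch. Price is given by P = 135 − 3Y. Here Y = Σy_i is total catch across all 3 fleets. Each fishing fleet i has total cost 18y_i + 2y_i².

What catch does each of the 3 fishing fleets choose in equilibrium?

A representative fishing fleet's profit is π_i = y_i(135 − 3Y) − 18y_i − 2y_i², with Y = y_i + Σ_{j≠i} y_j.
First-order condition: 117 − 10y_i − 3Σ_{j≠i} y_j = 0.
With identical fishing fleets, set every y_j = y: then 117 − 10y − 6y = 0, i.e. y = 117/16 = 7.3125.

7.3125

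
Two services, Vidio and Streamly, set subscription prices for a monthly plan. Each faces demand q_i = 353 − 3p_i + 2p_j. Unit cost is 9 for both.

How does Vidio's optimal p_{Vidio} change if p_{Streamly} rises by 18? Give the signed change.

6

Vidio's profit: π = (p_{Vidio} − 9)(353 − 3p_{Vidio} + 2p_{Streamly}).
∂π/∂p_{Vidio} = 380 − 6p_{Vidio} + 2p_{Streamly} = 0 ⇒ p_{Vidio} = 190/3 + (1/3)p_{Streamly}.
The reaction-function slope is 1/3, so an 18-unit rise in p_{Streamly} moves p_{Vidio} by 1/3 × 18 = 6. Vidio's best response rises — the actions are strategic complements.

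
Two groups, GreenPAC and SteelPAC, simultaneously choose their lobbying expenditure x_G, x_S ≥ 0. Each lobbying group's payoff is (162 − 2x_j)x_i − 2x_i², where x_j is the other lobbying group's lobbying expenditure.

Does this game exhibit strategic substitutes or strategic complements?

strategic substitutes

GreenPAC's payoff is (162 − 2x_S)x_G − 2x_G².
∂π/∂x_G = 162 − 2x_S − 4x_G = 0, so x_G = 40.5 − 0.5x_S.
The best-response slope dx_G/dx_S = −0.5 < 0: the reaction function is downward-sloping, so the choices are strategic substitutes.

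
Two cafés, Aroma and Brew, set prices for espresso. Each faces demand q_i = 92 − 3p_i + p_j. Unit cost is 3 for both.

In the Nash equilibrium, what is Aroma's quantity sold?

Aroma's profit: π = (p_{Aroma} − 3)(92 − 3p_{Aroma} + p_{Brew}).
∂π/∂p_{Aroma} = 101 − 6p_{Aroma} + p_{Brew} = 0 ⇒ p_{Aroma} = 101/6 + (1/6)p_{Brew}.
Setting p_{Aroma} = p_{Brew} in the reaction function: p_{Aroma} = 101/6 + (1/6)p_{Aroma}, so p_{Aroma} = (101/6) / (5/6) = 20.2.
q_{Aroma} = 92 − 3·20.2 + 20.2 = 51.6.

51.6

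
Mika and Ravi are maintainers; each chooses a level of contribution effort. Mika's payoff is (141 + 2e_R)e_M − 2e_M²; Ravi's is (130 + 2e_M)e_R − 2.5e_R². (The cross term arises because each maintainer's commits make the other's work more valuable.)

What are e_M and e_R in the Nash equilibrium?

60.3125, 50.125

Expanding Mika's payoff: 141e_M + 2e_Re_M − 2e_M².
∂π/∂e_M = 141 + 2e_R − 4e_M = 0, so e_M = 35.25 + 0.5e_R.
Likewise for Ravi: e_R = 26 + 0.4e_M.
Plugging e_R into Mika's best response: e_M = 35.25 + 0.5(26 + 0.4e_M) ⇒ 0.8e_M = 48.25, so e_M = 60.3125.
Then e_R = 26 + 0.4·60.3125 = 50.125.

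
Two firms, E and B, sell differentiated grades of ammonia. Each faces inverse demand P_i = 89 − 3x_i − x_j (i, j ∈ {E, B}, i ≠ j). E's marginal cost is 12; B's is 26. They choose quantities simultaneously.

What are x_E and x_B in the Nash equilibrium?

11.4, 8.6

Firm E's profit: π = x_E(89 − 3x_E − x_B) − 12x_E.
∂π/∂x_E = 77 − 6x_E − x_B = 0 ⇒ x_E = 77/6 − (1/6)x_B.
Similarly x_B = 10.5 − (1/6)x_E.
Substituting the second reaction function into the first: x_E = 77/6 − (1/6)(10.5 − (1/6)x_E), which gives (35/36)x_E = 133/12 ⇒ x_E = 11.4.
Then x_B = 10.5 − (1/6)·11.4 = 8.6.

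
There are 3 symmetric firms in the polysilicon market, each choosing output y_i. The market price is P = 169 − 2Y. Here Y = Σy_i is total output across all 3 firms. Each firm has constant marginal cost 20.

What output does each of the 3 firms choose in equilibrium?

A representative firm's profit is π_i = y_i(169 − 2Y) − 20y_i, with Y = y_i + Σ_{j≠i} y_j.
First-order condition: 149 − 4y_i − 2Σ_{j≠i} y_j = 0.
With identical firms, set every y_j = y: then 149 − 4y − 4y = 0, i.e. y = 149/8 = 18.625.

18.625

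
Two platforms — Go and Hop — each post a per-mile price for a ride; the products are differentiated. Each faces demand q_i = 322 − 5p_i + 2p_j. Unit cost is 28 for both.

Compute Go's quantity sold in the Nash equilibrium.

Go's profit: π = (p_{Go} − 28)(322 − 5p_{Go} + 2p_{Hop}).
∂π/∂p_{Go} = 462 − 10p_{Go} + 2p_{Hop} = 0 ⇒ p_{Go} = 46.2 + 0.2p_{Hop}.
Setting p_{Go} = p_{Hop} in the reaction function: p_{Go} = 46.2 + 0.2p_{Go}, so p_{Go} = 46.2 / 0.8 = 57.75.
q_{Go} = 322 − 5·57.75 + 2·57.75 = 148.75.

148.75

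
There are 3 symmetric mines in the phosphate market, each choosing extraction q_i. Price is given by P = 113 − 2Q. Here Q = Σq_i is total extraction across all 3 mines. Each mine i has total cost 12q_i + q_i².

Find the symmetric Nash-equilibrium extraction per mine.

A representative mine's profit is π_i = q_i(113 − 2Q) − 12q_i − q_i², with Q = q_i + Σ_{j≠i} q_j.
First-order condition: 101 − 6q_i − 2Σ_{j≠i} q_j = 0.
With identical mines, set every q_j = q: then 101 − 6q − 4q = 0, i.e. q = 101/10 = 10.1.

10.1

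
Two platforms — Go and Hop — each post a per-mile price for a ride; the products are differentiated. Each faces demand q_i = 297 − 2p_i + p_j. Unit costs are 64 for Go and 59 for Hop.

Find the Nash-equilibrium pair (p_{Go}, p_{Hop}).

Go's profit: π = (p_{Go} − 64)(297 − 2p_{Go} + p_{Hop}).
∂π/∂p_{Go} = 425 − 4p_{Go} + p_{Hop} = 0 ⇒ p_{Go} = 106.25 + 0.25p_{Hop}.
Similarly p_{Hop} = 103.75 + 0.25p_{Go}.
Substituting the second reaction function into the first: p_{Go} = 106.25 + 0.25(103.75 + 0.25p_{Go}), which gives 0.9375p_{Go} = 132.1875 ⇒ p_{Go} = 141.
Then p_{Hop} = 103.75 + 0.25·141 = 139.

141, 139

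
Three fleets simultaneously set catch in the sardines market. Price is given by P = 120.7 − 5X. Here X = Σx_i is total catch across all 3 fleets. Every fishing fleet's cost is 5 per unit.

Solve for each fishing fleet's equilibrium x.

5.785

A representative fishing fleet's profit is π_i = x_i(120.7 − 5X) − 5x_i, with X = x_i + Σ_{j≠i} x_j.
First-order condition: 115.7 − 10x_i − 5Σ_{j≠i} x_j = 0.
Imposing symmetry (x_j = x for all j) turns Σ_{j≠i} x_j into 2x, so 115.7 = 20x and x = 5.785.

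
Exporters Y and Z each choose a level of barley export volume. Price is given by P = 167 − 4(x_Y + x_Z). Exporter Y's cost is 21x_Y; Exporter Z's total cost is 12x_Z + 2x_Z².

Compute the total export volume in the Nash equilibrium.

22.35

Exporter Y's profit: π = x_Y(167 − 4(x_Y + x_Z)) − 21x_Y.
∂π/∂x_Y = 146 − 8x_Y − 4x_Z = 0, so x_Y = 18.25 − 0.5x_Z.
For Z: ∂π/∂x_Z = 155 − 12x_Z − 4x_Y = 0 ⇒ x_Z = 155/12 − (1/3)x_Y.
Solving the two reaction functions simultaneously: (1 − (−0.5)(−1/3))x_Y = 18.25 − 0.5·(155/12), so (5/6)x_Y = 283/24 and x_Y = 14.15.
Then x_Z = 155/12 − (1/3)·14.15 = 8.2.
Total export volume: 14.15 + 8.2 = 22.35.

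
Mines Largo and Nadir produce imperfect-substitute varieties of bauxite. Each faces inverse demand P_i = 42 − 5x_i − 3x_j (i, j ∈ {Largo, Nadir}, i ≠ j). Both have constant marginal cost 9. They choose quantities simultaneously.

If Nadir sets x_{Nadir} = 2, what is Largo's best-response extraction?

2.7

Mine Largo's profit: π = x_{Largo}(42 − 5x_{Largo} − 3x_{Nadir}) − 9x_{Largo}.
∂π/∂x_{Largo} = 33 − 10x_{Largo} − 3x_{Nadir} = 0 ⇒ x_{Largo} = 3.3 − 0.3x_{Nadir}.
At x_{Nadir} = 2: x_{Largo} = 3.3 − 0.3·2 = 2.7.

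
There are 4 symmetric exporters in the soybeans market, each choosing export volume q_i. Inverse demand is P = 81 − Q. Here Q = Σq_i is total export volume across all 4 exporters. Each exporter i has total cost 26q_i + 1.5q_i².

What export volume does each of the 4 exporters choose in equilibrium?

6.875

A representative exporter's profit is π_i = q_i(81 − Q) − 26q_i − 1.5q_i², with Q = q_i + Σ_{j≠i} q_j.
First-order condition: 55 − 5q_i − Σ_{j≠i} q_j = 0.
With identical exporters, set every q_j = q: then 55 − 5q − 3q = 0, i.e. q = 55/8 = 6.875.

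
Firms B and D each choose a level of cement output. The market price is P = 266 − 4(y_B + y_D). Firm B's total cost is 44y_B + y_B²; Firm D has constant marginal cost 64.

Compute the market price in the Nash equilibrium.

134.75

Firm B's profit: π = y_B(266 − 4(y_B + y_D)) − 44y_B − y_B².
∂π/∂y_B = 222 − 10y_B − 4y_D = 0, so y_B = 22.2 − 0.4y_D.
For D: ∂π/∂y_D = 202 − 8y_D − 4y_B = 0 ⇒ y_D = 25.25 − 0.5y_B.
Plugging y_D into B's best response: y_B = 22.2 − 0.4(25.25 − 0.5y_B) ⇒ 0.8y_B = 12.1, so y_B = 15.125.
Then y_D = 25.25 − 0.5·15.125 = 17.6875.
Equilibrium price: P = 266 − 4·32.8125 = 134.75.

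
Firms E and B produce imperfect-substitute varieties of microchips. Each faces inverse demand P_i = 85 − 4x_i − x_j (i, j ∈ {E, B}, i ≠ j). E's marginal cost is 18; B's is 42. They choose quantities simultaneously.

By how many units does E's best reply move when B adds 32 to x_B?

Firm E's profit: π = x_E(85 − 4x_E − x_B) − 18x_E.
∂π/∂x_E = 67 − 8x_E − x_B = 0 ⇒ x_E = 8.375 − 0.125x_B.
The reaction-function slope is −0.125, so a 32-unit rise in x_B moves x_E by −0.125 × 32 = −4. E's best response falls — the actions are strategic substitutes.

-4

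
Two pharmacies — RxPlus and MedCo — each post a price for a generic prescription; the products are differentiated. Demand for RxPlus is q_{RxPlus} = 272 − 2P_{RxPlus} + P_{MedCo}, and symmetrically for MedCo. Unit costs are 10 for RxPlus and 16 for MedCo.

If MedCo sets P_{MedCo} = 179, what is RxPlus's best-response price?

RxPlus's profit: π = (P_{RxPlus} − 10)(272 − 2P_{RxPlus} + P_{MedCo}).
∂π/∂P_{RxPlus} = 292 − 4P_{RxPlus} + P_{MedCo} = 0 ⇒ P_{RxPlus} = 73 + 0.25P_{MedCo}.
At P_{MedCo} = 179: P_{RxPlus} = 73 + 0.25·179 = 117.75.

117.75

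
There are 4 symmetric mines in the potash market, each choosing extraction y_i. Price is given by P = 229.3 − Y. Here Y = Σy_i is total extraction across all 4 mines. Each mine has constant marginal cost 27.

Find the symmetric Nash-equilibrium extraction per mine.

40.46

A representative mine's profit is π_i = y_i(229.3 − Y) − 27y_i, with Y = y_i + Σ_{j≠i} y_j.
First-order condition: 202.3 − 2y_i − Σ_{j≠i} y_j = 0.
In a symmetric equilibrium every mine chooses the same y, so Σ_{j≠i} y_j = 3y. The condition becomes 202.3 − 5y = 0, giving y = 202.3/5 = 40.46.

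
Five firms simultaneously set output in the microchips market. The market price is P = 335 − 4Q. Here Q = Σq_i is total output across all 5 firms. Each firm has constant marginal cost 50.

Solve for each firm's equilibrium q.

11.875

A representative firm's profit is π_i = q_i(335 − 4Q) − 50q_i, with Q = q_i + Σ_{j≠i} q_j.
First-order condition: 285 − 8q_i − 4Σ_{j≠i} q_j = 0.
Imposing symmetry (q_j = q for all j) turns Σ_{j≠i} q_j into 4q, so 285 = 24q and q = 11.875.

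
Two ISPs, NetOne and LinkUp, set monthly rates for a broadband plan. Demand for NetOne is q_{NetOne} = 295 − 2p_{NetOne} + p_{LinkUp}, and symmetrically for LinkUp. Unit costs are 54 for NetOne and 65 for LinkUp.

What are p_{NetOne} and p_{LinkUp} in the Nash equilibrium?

135.8, 140.2

NetOne's profit: π = (p_{NetOne} − 54)(295 − 2p_{NetOne} + p_{LinkUp}).
∂π/∂p_{NetOne} = 403 − 4p_{NetOne} + p_{LinkUp} = 0 ⇒ p_{NetOne} = 100.75 + 0.25p_{LinkUp}.
Similarly p_{LinkUp} = 106.25 + 0.25p_{NetOne}.
Substituting the second reaction function into the first: p_{NetOne} = 100.75 + 0.25(106.25 + 0.25p_{NetOne}), which gives 0.9375p_{NetOne} = 127.3125 ⇒ p_{NetOne} = 135.8.
Then p_{LinkUp} = 106.25 + 0.25·135.8 = 140.2.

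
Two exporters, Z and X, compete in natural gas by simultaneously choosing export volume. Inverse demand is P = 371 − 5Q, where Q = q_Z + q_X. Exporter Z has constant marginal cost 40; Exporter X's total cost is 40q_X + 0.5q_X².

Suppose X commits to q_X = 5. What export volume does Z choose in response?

30.6

Exporter Z's profit: π = q_Z(371 − 5(q_Z + q_X)) − 40q_Z.
∂π/∂q_Z = 331 − 10q_Z − 5q_X = 0, so q_Z = 33.1 − 0.5q_X.
At q_X = 5: q_Z = 33.1 − 0.5·5 = 30.6.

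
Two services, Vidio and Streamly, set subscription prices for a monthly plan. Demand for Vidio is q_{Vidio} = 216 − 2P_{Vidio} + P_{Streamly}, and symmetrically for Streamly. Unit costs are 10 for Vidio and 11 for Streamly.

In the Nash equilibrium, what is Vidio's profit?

Vidio's profit: π = (P_{Vidio} − 10)(216 − 2P_{Vidio} + P_{Streamly}).
∂π/∂P_{Vidio} = 236 − 4P_{Vidio} + P_{Streamly} = 0 ⇒ P_{Vidio} = 59 + 0.25P_{Streamly}.
Similarly P_{Streamly} = 59.5 + 0.25P_{Vidio}.
Substituting the second reaction function into the first: P_{Vidio} = 59 + 0.25(59.5 + 0.25P_{Vidio}), which gives 0.9375P_{Vidio} = 73.875 ⇒ P_{Vidio} = 78.8.
Then P_{Streamly} = 59.5 + 0.25·78.8 = 79.2.
q_{Vidio} = 216 − 2·78.8 + 79.2 = 137.6.
Profit = (78.8 − 10)·137.6 = 9466.88.

9466.88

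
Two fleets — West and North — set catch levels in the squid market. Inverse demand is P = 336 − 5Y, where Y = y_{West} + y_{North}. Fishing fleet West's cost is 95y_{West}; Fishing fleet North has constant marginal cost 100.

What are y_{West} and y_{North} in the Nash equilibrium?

16.4, 15.4

Fishing fleet West's profit: π = y_{West}(336 − 5(y_{West} + y_{North})) − 95y_{West}.
∂π/∂y_{West} = 241 − 10y_{West} − 5y_{North} = 0, so y_{West} = 24.1 − 0.5y_{North}.
By the same steps for North: y_{North} = 23.6 − 0.5y_{West}.
Plugging y_{North} into West's best response: y_{West} = 24.1 − 0.5(23.6 − 0.5y_{West}) ⇒ 0.75y_{West} = 12.3, so y_{West} = 16.4.
Then y_{North} = 23.6 − 0.5·16.4 = 15.4.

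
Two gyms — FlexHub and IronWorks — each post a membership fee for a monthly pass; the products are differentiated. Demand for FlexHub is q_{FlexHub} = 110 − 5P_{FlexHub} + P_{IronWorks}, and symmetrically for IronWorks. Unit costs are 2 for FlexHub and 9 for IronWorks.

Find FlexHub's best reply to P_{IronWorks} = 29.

FlexHub's profit: π = (P_{FlexHub} − 2)(110 − 5P_{FlexHub} + P_{IronWorks}).
∂π/∂P_{FlexHub} = 120 − 10P_{FlexHub} + P_{IronWorks} = 0 ⇒ P_{FlexHub} = 12 + 0.1P_{IronWorks}.
At P_{IronWorks} = 29: P_{FlexHub} = 12 + 0.1·29 = 14.9.

14.9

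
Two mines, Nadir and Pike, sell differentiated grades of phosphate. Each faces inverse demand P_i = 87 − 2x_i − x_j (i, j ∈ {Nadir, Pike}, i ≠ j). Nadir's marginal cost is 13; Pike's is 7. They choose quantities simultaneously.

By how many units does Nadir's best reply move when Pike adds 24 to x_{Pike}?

Mine Nadir's profit: π = x_{Nadir}(87 − 2x_{Nadir} − x_{Pike}) − 13x_{Nadir}.
∂π/∂x_{Nadir} = 74 − 4x_{Nadir} − x_{Pike} = 0 ⇒ x_{Nadir} = 18.5 − 0.25x_{Pike}.
The reaction-function slope is −0.25, so a 24-unit rise in x_{Pike} moves x_{Nadir} by −0.25 × 24 = −6. Nadir's best response falls — the actions are strategic substitutes.

-6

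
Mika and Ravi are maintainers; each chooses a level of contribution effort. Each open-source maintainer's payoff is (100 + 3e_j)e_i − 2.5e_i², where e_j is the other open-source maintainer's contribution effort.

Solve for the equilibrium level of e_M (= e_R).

Mika's payoff is (100 + 3e_R)e_M − 2.5e_M².
∂π/∂e_M = 100 + 3e_R − 5e_M = 0, so e_M = 20 + 0.6e_R.
By symmetry e_R = e_M; substituting into the reaction function, 0.4e_M = 20 and e_M = 50.

50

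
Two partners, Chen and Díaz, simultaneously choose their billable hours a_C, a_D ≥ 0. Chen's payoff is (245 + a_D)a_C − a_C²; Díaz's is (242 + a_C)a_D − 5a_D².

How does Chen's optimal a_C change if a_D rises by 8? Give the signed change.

4

Expanding Chen's payoff: 245a_C + a_Da_C − a_C².
∂π/∂a_C = 245 + a_D − 2a_C = 0, so a_C = 122.5 + 0.5a_D.
The reaction-function slope is 0.5, so an 8-unit rise in a_D moves a_C by 0.5 × 8 = 4. Chen's best response rises — the actions are strategic complements.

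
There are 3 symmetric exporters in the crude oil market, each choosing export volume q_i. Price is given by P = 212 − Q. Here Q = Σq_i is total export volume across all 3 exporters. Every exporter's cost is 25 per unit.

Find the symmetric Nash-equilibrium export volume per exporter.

A representative exporter's profit is π_i = q_i(212 − Q) − 25q_i, with Q = q_i + Σ_{j≠i} q_j.
First-order condition: 187 − 2q_i − Σ_{j≠i} q_j = 0.
In a symmetric equilibrium every exporter chooses the same q, so Σ_{j≠i} q_j = 2q. The condition becomes 187 − 4q = 0, giving q = 187/4 = 46.75.

46.75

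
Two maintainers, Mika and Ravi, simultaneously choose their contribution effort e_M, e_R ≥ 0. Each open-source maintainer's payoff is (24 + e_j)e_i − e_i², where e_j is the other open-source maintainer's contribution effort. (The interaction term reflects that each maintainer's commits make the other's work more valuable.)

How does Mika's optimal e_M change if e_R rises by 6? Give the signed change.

3

Mika's payoff is (24 + e_R)e_M − e_M².
∂π/∂e_M = 24 + e_R − 2e_M = 0, so e_M = 12 + 0.5e_R.
The reaction-function slope is 0.5, so a 6-unit rise in e_R moves e_M by 0.5 × 6 = 3. Mika's best response rises — the actions are strategic complements.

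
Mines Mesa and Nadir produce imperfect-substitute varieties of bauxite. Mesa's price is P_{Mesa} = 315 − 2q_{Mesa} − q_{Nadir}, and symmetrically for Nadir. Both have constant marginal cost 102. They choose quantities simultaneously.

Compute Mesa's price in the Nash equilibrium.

Mine Mesa's profit: π = q_{Mesa}(315 − 2q_{Mesa} − q_{Nadir}) − 102q_{Mesa}.
∂π/∂q_{Mesa} = 213 − 4q_{Mesa} − q_{Nadir} = 0 ⇒ q_{Mesa} = 53.25 − 0.25q_{Nadir}.
By symmetry q_{Nadir} = q_{Mesa}; substituting into the reaction function, 1.25q_{Mesa} = 53.25 and q_{Mesa} = 42.6.
P_{Mesa} = 315 − 2·42.6 − 42.6 = 187.2.

187.2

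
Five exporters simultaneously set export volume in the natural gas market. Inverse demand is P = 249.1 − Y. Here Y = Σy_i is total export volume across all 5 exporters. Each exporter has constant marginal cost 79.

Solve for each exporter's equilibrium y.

28.35

A representative exporter's profit is π_i = y_i(249.1 − Y) − 79y_i, with Y = y_i + Σ_{j≠i} y_j.
First-order condition: 170.1 − 2y_i − Σ_{j≠i} y_j = 0.
Imposing symmetry (y_j = y for all j) turns Σ_{j≠i} y_j into 4y, so 170.1 = 6y and y = 28.35.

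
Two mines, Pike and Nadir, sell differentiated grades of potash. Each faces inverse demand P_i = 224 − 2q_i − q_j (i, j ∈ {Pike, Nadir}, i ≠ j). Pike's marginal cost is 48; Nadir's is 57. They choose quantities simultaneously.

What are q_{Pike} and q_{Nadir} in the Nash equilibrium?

35.8, 32.8

Mine Pike's profit: π = q_{Pike}(224 − 2q_{Pike} − q_{Nadir}) − 48q_{Pike}.
∂π/∂q_{Pike} = 176 − 4q_{Pike} − q_{Nadir} = 0 ⇒ q_{Pike} = 44 − 0.25q_{Nadir}.
Similarly q_{Nadir} = 41.75 − 0.25q_{Pike}.
Substituting the second reaction function into the first: q_{Pike} = 44 − 0.25(41.75 − 0.25q_{Pike}), which gives 0.9375q_{Pike} = 33.5625 ⇒ q_{Pike} = 35.8.
Then q_{Nadir} = 41.75 − 0.25·35.8 = 32.8.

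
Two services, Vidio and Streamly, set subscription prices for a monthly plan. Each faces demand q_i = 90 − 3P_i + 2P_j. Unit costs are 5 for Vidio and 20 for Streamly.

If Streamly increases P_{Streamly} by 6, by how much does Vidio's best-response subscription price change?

Vidio's profit: π = (P_{Vidio} − 5)(90 − 3P_{Vidio} + 2P_{Streamly}).
∂π/∂P_{Vidio} = 105 − 6P_{Vidio} + 2P_{Streamly} = 0 ⇒ P_{Vidio} = 17.5 + (1/3)P_{Streamly}.
The reaction-function slope is 1/3, so a 6-unit rise in P_{Streamly} moves P_{Vidio} by 1/3 × 6 = 2. Vidio's best response rises — the actions are strategic complements.

2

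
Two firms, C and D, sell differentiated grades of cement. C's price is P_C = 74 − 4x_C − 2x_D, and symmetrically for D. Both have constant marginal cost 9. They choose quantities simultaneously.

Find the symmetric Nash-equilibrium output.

6.5

Firm C's profit: π = x_C(74 − 4x_C − 2x_D) − 9x_C.
∂π/∂x_C = 65 − 8x_C − 2x_D = 0 ⇒ x_C = 8.125 − 0.25x_D.
The game is symmetric, so in equilibrium x_D = x_C: the reaction function gives 1.25x_C = 8.125, hence x_C = 6.5.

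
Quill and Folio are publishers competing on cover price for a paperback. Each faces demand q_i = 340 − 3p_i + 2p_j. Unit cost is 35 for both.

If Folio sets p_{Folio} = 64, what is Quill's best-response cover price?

Quill's profit: π = (p_{Quill} − 35)(340 − 3p_{Quill} + 2p_{Folio}).
∂π/∂p_{Quill} = 445 − 6p_{Quill} + 2p_{Folio} = 0 ⇒ p_{Quill} = 445/6 + (1/3)p_{Folio}.
At p_{Folio} = 64: p_{Quill} = 445/6 + (1/3)·64 = 95.5.

95.5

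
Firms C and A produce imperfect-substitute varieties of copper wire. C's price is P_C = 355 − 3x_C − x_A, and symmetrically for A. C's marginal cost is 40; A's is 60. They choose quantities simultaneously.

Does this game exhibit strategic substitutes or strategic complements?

Firm C's profit: π = x_C(355 − 3x_C − x_A) − 40x_C.
∂π/∂x_C = 315 − 6x_C − x_A = 0 ⇒ x_C = 52.5 − (1/6)x_A.
The best-response slope dx_C/dx_A = −1/6 < 0: the reaction function is downward-sloping, so the choices are strategic substitutes.

strategic substitutes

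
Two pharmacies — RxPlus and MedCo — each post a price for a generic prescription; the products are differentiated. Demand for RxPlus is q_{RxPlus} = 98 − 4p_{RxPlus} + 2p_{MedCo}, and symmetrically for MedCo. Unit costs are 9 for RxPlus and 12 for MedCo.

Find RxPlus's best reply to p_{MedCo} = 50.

29.25

RxPlus's profit: π = (p_{RxPlus} − 9)(98 − 4p_{RxPlus} + 2p_{MedCo}).
∂π/∂p_{RxPlus} = 134 − 8p_{RxPlus} + 2p_{MedCo} = 0 ⇒ p_{RxPlus} = 16.75 + 0.25p_{MedCo}.
At p_{MedCo} = 50: p_{RxPlus} = 16.75 + 0.25·50 = 29.25.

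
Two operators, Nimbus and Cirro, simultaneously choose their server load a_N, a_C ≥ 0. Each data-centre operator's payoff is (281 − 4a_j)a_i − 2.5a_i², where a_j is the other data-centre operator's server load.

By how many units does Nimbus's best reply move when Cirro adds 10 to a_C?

-8

Nimbus's payoff is (281 − 4a_C)a_N − 2.5a_N².
∂π/∂a_N = 281 − 4a_C − 5a_N = 0, so a_N = 56.2 − 0.8a_C.
The reaction-function slope is −0.8, so a 10-unit rise in a_C moves a_N by −0.8 × 10 = −8. Nimbus's best response falls — the actions are strategic substitutes.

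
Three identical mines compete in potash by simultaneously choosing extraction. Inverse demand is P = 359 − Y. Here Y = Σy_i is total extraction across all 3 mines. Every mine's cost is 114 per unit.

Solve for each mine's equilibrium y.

61.25

A representative mine's profit is π_i = y_i(359 − Y) − 114y_i, with Y = y_i + Σ_{j≠i} y_j.
First-order condition: 245 − 2y_i − Σ_{j≠i} y_j = 0.
Imposing symmetry (y_j = y for all j) turns Σ_{j≠i} y_j into 2y, so 245 = 4y and y = 61.25.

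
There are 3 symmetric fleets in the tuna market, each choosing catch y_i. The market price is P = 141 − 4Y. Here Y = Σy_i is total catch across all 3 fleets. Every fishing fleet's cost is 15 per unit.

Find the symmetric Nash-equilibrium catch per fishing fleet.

A representative fishing fleet's profit is π_i = y_i(141 − 4Y) − 15y_i, with Y = y_i + Σ_{j≠i} y_j.
First-order condition: 126 − 8y_i − 4Σ_{j≠i} y_j = 0.
Imposing symmetry (y_j = y for all j) turns Σ_{j≠i} y_j into 2y, so 126 = 16y and y = 7.875.

7.875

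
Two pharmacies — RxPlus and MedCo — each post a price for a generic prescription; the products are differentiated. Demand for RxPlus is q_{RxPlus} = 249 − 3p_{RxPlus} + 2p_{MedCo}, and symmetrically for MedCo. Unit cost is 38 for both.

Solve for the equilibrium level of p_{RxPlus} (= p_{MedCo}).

90.75

RxPlus's profit: π = (p_{RxPlus} − 38)(249 − 3p_{RxPlus} + 2p_{MedCo}).
∂π/∂p_{RxPlus} = 363 − 6p_{RxPlus} + 2p_{MedCo} = 0 ⇒ p_{RxPlus} = 60.5 + (1/3)p_{MedCo}.
Setting p_{RxPlus} = p_{MedCo} in the reaction function: p_{RxPlus} = 60.5 + (1/3)p_{RxPlus}, so p_{RxPlus} = 60.5 / (2/3) = 90.75.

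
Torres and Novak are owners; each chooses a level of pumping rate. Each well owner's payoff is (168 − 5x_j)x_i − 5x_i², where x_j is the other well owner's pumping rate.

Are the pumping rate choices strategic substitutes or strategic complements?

strategic substitutes

Torres's payoff is (168 − 5x_N)x_T − 5x_T².
∂π/∂x_T = 168 − 5x_N − 10x_T = 0, so x_T = 16.8 − 0.5x_N.
The best-response slope dx_T/dx_N = −0.5 < 0: the reaction function is downward-sloping, so the choices are strategic substitutes.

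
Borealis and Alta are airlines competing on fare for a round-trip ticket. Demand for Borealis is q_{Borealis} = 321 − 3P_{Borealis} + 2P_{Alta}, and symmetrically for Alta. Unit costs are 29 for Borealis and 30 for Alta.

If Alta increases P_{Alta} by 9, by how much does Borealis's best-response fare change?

3

Borealis's profit: π = (P_{Borealis} − 29)(321 − 3P_{Borealis} + 2P_{Alta}).
∂π/∂P_{Borealis} = 408 − 6P_{Borealis} + 2P_{Alta} = 0 ⇒ P_{Borealis} = 68 + (1/3)P_{Alta}.
The reaction-function slope is 1/3, so a 9-unit rise in P_{Alta} moves P_{Borealis} by 1/3 × 9 = 3. Borealis's best response rises — the actions are strategic complements.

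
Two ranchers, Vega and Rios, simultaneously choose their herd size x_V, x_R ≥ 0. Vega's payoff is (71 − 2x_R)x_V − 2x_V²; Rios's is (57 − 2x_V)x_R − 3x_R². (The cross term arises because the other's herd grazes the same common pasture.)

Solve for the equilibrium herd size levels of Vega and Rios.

Expanding Vega's payoff: 71x_V − 2x_Rx_V − 2x_V².
∂π/∂x_V = 71 − 2x_R − 4x_V = 0, so x_V = 17.75 − 0.5x_R.
Likewise for Rios: x_R = 9.5 − (1/3)x_V.
Plugging x_R into Vega's best response: x_V = 17.75 − 0.5(9.5 − (1/3)x_V) ⇒ (5/6)x_V = 13, so x_V = 15.6.
Then x_R = 9.5 − (1/3)·15.6 = 4.3.

15.6, 4.3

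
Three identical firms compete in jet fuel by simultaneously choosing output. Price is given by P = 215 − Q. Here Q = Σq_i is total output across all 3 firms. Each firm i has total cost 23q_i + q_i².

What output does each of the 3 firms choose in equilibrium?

A representative firm's profit is π_i = q_i(215 − Q) − 23q_i − q_i², with Q = q_i + Σ_{j≠i} q_j.
First-order condition: 192 − 4q_i − Σ_{j≠i} q_j = 0.
In a symmetric equilibrium every firm chooses the same q, so Σ_{j≠i} q_j = 2q. The condition becomes 192 − 6q = 0, giving q = 192/6 = 32.

32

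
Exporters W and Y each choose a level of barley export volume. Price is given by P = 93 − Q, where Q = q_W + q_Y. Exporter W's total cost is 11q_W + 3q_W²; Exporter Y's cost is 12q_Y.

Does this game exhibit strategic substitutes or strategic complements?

strategic substitutes

Exporter W's profit: π = q_W(93 − (q_W + q_Y)) − 11q_W − 3q_W².
∂π/∂q_W = 82 − 8q_W − q_Y = 0, so q_W = 10.25 − 0.125q_Y.
The best-response slope dq_W/dq_Y = −0.125 < 0: the reaction function is downward-sloping, so the choices are strategic substitutes.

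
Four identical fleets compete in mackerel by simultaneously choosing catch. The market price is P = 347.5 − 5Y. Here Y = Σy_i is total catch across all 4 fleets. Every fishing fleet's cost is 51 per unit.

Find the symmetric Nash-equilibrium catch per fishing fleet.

11.86

A representative fishing fleet's profit is π_i = y_i(347.5 − 5Y) − 51y_i, with Y = y_i + Σ_{j≠i} y_j.
First-order condition: 296.5 − 10y_i − 5Σ_{j≠i} y_j = 0.
In a symmetric equilibrium every fishing fleet chooses the same y, so Σ_{j≠i} y_j = 3y. The condition becomes 296.5 − 25y = 0, giving y = 296.5/25 = 11.86.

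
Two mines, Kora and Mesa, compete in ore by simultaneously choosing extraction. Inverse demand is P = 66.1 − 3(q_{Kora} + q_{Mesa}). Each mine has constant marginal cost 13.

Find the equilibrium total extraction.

11.8

Mine Kora's profit: π = q_{Kora}(66.1 − 3(q_{Kora} + q_{Mesa})) − 13q_{Kora}.
∂π/∂q_{Kora} = 53.1 − 6q_{Kora} − 3q_{Mesa} = 0, so q_{Kora} = 8.85 − 0.5q_{Mesa}.
Setting q_{Kora} = q_{Mesa} in the reaction function: q_{Kora} = 8.85 − 0.5q_{Kora}, so q_{Kora} = 8.85 / 1.5 = 5.9.
Total extraction: 5.9 + 5.9 = 11.8.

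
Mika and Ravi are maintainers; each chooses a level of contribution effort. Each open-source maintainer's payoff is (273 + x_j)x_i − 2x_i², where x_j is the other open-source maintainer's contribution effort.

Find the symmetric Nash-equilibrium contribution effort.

91

Mika's payoff is (273 + x_R)x_M − 2x_M².
∂π/∂x_M = 273 + x_R − 4x_M = 0, so x_M = 68.25 + 0.25x_R.
The game is symmetric, so in equilibrium x_R = x_M: the reaction function gives 0.75x_M = 68.25, hence x_M = 91.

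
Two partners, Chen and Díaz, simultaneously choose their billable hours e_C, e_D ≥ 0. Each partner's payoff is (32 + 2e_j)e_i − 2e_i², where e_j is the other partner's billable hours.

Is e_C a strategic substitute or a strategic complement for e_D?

Chen's payoff is (32 + 2e_D)e_C − 2e_C².
∂π/∂e_C = 32 + 2e_D − 4e_C = 0, so e_C = 8 + 0.5e_D.
The best-response slope de_C/de_D = 0.5 > 0: the reaction function is upward-sloping, so the choices are strategic complements.

strategic complements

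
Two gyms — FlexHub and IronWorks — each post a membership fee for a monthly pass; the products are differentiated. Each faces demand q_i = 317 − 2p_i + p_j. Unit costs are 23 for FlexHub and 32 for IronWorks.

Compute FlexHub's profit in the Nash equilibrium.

19681.28

FlexHub's profit: π = (p_{FlexHub} − 23)(317 − 2p_{FlexHub} + p_{IronWorks}).
∂π/∂p_{FlexHub} = 363 − 4p_{FlexHub} + p_{IronWorks} = 0 ⇒ p_{FlexHub} = 90.75 + 0.25p_{IronWorks}.
Similarly p_{IronWorks} = 95.25 + 0.25p_{FlexHub}.
Solving the two reaction functions simultaneously: (1 − (0.25)(0.25))p_{FlexHub} = 90.75 + 0.25·95.25, so 0.9375p_{FlexHub} = 114.5625 and p_{FlexHub} = 122.2.
Then p_{IronWorks} = 95.25 + 0.25·122.2 = 125.8.
q_{FlexHub} = 317 − 2·122.2 + 125.8 = 198.4.
Profit = (122.2 − 23)·198.4 = 19681.28.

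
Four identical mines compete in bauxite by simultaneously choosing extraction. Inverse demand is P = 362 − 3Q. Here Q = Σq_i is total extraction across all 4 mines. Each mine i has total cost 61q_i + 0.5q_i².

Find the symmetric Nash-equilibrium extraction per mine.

A representative mine's profit is π_i = q_i(362 − 3Q) − 61q_i − 0.5q_i², with Q = q_i + Σ_{j≠i} q_j.
First-order condition: 301 − 7q_i − 3Σ_{j≠i} q_j = 0.
With identical mines, set every q_j = q: then 301 − 7q − 9q = 0, i.e. q = 301/16 = 18.8125.

18.8125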